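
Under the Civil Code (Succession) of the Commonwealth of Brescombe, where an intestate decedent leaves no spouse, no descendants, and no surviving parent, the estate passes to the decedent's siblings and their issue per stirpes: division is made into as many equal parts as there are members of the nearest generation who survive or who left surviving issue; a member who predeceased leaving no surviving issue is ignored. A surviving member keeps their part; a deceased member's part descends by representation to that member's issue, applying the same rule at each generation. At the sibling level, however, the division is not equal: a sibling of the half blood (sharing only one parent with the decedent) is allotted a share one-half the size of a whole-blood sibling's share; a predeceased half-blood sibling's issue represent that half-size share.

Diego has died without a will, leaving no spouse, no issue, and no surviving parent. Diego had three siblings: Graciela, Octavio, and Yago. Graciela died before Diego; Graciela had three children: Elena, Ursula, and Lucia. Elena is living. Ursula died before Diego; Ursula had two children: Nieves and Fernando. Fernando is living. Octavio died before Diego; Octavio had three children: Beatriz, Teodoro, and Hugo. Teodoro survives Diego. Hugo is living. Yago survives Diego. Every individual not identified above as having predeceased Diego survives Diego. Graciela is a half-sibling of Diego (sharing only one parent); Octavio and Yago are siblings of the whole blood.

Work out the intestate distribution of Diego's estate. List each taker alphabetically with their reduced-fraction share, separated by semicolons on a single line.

Beatriz 2/15; Elena 1/15; Fernando 1/30; Hugo 2/15; Lucia 1/15; Nieves 1/30; Teodoro 2/15; Yago 2/5

No spouse, descendants, or parent survives, so the estate passes to Diego's siblings per stirpes.
Half-blood siblings count for one-half the weight of whole-blood siblings at the initial division.
Dividing 1 in proportion to weights (total weight 5/2): Graciela (weight 1/2) → 1/5; Octavio (weight 1) → 2/5; Yago (weight 1) → 2/5.
Graciela predeceased; the 1/5 allotted to Graciela's branch passes to Graciela's issue by representation.
The 1/5 is divided into 3 equal shares of 1/15 among Elena, Ursula, Lucia.
Elena is living and takes 1/15.
Ursula predeceased; the 1/15 allotted to Ursula's branch passes to Ursula's issue by representation.
The 1/15 is divided into 2 equal shares of 1/30 among Nieves, Fernando.
Nieves is living and takes 1/30.
Fernando is living and takes 1/30.
Lucia is living and takes 1/15.
Octavio predeceased; the 2/5 allotted to Octavio's branch passes to Octavio's issue by representation.
The 2/5 is divided into 3 equal shares of 2/15 among Beatriz, Teodoro, Hugo.
Beatriz is living and takes 2/15.
Teodoro is living and takes 2/15.
Hugo is living and takes 2/15.
Yago is living and takes 2/5.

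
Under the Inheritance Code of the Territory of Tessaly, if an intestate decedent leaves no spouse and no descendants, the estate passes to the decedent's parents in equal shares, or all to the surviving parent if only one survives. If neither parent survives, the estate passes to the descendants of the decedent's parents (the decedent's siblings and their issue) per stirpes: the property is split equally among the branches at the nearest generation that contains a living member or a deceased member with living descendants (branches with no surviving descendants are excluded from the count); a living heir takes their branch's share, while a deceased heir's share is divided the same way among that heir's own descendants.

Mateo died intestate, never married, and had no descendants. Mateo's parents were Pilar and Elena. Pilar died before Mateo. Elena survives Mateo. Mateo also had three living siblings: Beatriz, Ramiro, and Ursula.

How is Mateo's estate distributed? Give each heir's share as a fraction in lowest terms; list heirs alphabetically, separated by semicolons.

Only one parent, Elena, survives, so Elena takes the entire estate. The siblings take nothing because a surviving parent has priority.

Elena 1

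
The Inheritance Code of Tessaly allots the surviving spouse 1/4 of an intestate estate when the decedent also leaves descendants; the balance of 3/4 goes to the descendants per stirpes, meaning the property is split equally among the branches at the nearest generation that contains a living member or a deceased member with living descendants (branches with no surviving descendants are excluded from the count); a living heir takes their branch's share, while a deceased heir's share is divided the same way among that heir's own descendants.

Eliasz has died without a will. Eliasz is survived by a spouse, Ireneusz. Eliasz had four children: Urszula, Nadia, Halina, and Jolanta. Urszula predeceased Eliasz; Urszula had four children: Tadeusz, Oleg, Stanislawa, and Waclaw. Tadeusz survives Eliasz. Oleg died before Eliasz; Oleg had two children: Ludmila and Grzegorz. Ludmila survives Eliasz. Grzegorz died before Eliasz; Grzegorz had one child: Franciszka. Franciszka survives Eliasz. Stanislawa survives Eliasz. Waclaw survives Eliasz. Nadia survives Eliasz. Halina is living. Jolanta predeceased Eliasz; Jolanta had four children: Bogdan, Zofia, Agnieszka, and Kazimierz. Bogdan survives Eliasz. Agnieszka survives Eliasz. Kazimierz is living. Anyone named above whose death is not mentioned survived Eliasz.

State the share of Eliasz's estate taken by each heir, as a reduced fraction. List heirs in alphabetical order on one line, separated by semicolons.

Agnieszka 3/64; Bogdan 3/64; Franciszka 3/128; Halina 3/16; Ireneusz 1/4; Kazimierz 3/64; Ludmila 3/128; Nadia 3/16; Stanislawa 3/64; Tadeusz 3/64; Waclaw 3/64; Zofia 3/64

Ireneusz, as surviving spouse, takes 1/4.
The remaining 3/4 passes to Eliasz's descendants per stirpes.
The 3/4 is divided into 4 equal shares of 3/16 among Urszula, Nadia, Halina, Jolanta.
Urszula predeceased; the 3/16 allotted to Urszula's branch passes to Urszula's issue by representation.
The 3/16 is divided into 4 equal shares of 3/64 among Tadeusz, Oleg, Stanislawa, Waclaw.
Tadeusz is living and takes 3/64.
Oleg predeceased; the 3/64 allotted to Oleg's branch passes to Oleg's issue by representation.
The 3/64 is divided into 2 equal shares of 3/128 among Ludmila, Grzegorz.
Ludmila is living and takes 3/128.
Grzegorz predeceased; the 3/128 allotted to Grzegorz's branch passes to Grzegorz's issue by representation.
Franciszka is the sole taker at this level and receives the full 3/128.
Stanislawa is living and takes 3/64.
Waclaw is living and takes 3/64.
Nadia is living and takes 3/16.
Halina is living and takes 3/16.
Jolanta predeceased; the 3/16 allotted to Jolanta's branch passes to Jolanta's issue by representation.
The 3/16 is divided into 4 equal shares of 3/64 among Bogdan, Zofia, Agnieszka, Kazimierz.
Bogdan is living and takes 3/64.
Zofia is living and takes 3/64.
Agnieszka is living and takes 3/64.
Kazimierz is living and takes 3/64.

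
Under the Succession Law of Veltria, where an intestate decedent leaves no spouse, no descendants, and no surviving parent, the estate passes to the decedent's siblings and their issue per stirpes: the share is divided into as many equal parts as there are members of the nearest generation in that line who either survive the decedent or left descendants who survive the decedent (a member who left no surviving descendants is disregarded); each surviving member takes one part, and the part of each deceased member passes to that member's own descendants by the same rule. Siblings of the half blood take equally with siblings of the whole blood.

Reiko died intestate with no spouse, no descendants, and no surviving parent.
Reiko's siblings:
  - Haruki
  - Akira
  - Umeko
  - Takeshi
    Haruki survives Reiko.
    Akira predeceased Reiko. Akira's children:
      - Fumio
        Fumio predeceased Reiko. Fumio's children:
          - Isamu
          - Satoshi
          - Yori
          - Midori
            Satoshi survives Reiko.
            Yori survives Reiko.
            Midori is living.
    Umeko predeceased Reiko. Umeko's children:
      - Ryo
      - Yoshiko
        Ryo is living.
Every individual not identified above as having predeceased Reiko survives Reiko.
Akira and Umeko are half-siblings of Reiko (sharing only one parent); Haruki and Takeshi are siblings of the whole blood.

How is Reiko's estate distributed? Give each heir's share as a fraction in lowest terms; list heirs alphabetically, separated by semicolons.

Haruki 1/4; Isamu 1/16; Midori 1/16; Ryo 1/8; Satoshi 1/16; Takeshi 1/4; Yori 1/16; Yoshiko 1/8

No spouse, descendants, or parent survives, so the estate passes to Reiko's siblings per stirpes.
Half-blood and whole-blood siblings take equally under the stated rule.
The estate is divided into 4 equal shares of 1/4 among Haruki, Akira, Umeko, Takeshi.
Haruki is living and takes 1/4.
Akira predeceased; the 1/4 allotted to Akira's branch passes to Akira's issue by representation.
Fumio's line is the sole branch at this level, so the full 1/4 passes to Fumio's issue by representation.
The 1/4 is divided into 4 equal shares of 1/16 among Isamu, Satoshi, Yori, Midori.
Isamu is living and takes 1/16.
Satoshi is living and takes 1/16.
Yori is living and takes 1/16.
Midori is living and takes 1/16.
Umeko predeceased; the 1/4 allotted to Umeko's branch passes to Umeko's issue by representation.
The 1/4 is divided into 2 equal shares of 1/8 among Ryo, Yoshiko.
Ryo is living and takes 1/8.
Yoshiko is living and takes 1/8.
Takeshi is living and takes 1/4.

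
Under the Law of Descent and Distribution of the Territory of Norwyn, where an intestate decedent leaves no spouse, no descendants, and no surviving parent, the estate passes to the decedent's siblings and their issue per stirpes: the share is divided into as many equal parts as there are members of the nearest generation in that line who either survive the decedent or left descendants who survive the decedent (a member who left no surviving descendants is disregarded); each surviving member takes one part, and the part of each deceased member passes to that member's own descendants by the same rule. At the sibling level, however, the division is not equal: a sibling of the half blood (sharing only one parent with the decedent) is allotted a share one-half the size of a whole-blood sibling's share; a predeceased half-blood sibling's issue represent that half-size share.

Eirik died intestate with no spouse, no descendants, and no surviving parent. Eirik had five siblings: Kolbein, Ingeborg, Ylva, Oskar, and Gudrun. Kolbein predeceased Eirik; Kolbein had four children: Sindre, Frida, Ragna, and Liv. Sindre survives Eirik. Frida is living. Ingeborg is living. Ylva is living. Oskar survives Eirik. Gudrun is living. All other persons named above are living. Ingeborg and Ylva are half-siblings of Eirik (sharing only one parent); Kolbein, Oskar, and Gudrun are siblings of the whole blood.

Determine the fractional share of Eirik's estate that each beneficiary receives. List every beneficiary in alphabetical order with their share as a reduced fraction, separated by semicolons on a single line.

No spouse, descendants, or parent survives, so the estate passes to Eirik's siblings per stirpes.
Half-blood siblings count for one-half the weight of whole-blood siblings at the initial division.
Dividing 1 in proportion to weights (total weight 4): Kolbein (weight 1) → 1/4; Ingeborg (weight 1/2) → 1/8; Ylva (weight 1/2) → 1/8; Oskar (weight 1) → 1/4; Gudrun (weight 1) → 1/4.
Kolbein predeceased; the 1/4 allotted to Kolbein's branch passes to Kolbein's issue by representation.
The 1/4 is divided into 4 equal shares of 1/16 among Sindre, Frida, Ragna, Liv.
Sindre is living and takes 1/16.
Frida is living and takes 1/16.
Ragna is living and takes 1/16.
Liv is living and takes 1/16.
Ingeborg is living and takes 1/8.
Ylva is living and takes 1/8.
Oskar is living and takes 1/4.
Gudrun is living and takes 1/4.

Frida 1/16; Gudrun 1/4; Ingeborg 1/8; Liv 1/16; Oskar 1/4; Ragna 1/16; Sindre 1/16; Ylva 1/8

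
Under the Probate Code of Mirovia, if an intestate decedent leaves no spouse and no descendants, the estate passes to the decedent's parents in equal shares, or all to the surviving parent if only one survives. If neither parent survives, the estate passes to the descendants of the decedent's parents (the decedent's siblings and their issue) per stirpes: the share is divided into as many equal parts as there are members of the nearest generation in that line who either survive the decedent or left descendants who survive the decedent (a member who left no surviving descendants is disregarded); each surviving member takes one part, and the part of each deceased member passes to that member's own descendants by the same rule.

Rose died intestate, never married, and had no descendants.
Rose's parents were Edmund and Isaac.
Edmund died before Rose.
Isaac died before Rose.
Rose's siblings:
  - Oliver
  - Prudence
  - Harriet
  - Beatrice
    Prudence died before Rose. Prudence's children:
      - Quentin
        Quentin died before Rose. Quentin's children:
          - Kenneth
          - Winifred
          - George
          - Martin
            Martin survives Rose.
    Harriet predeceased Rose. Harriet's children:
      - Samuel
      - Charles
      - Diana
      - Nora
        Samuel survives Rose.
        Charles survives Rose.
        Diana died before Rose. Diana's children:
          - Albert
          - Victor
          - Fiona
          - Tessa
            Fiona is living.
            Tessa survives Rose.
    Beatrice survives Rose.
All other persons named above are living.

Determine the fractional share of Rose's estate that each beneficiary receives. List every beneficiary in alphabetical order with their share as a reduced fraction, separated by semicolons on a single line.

Neither parent survives and there are no descendants, so the estate passes to Rose's siblings and their issue per stirpes.
The estate is divided into 4 equal shares of 1/4 among Oliver, Prudence, Harriet, Beatrice.
Oliver is living and takes 1/4.
Prudence predeceased; the 1/4 allotted to Prudence's branch passes to Prudence's issue by representation.
Quentin's line is the sole branch at this level, so the full 1/4 passes to Quentin's issue by representation.
The 1/4 is divided into 4 equal shares of 1/16 among Kenneth, Winifred, George, Martin.
Kenneth is living and takes 1/16.
Winifred is living and takes 1/16.
George is living and takes 1/16.
Martin is living and takes 1/16.
Harriet predeceased; the 1/4 allotted to Harriet's branch passes to Harriet's issue by representation.
The 1/4 is divided into 4 equal shares of 1/16 among Samuel, Charles, Diana, Nora.
Samuel is living and takes 1/16.
Charles is living and takes 1/16.
Diana predeceased; the 1/16 allotted to Diana's branch passes to Diana's issue by representation.
The 1/16 is divided into 4 equal shares of 1/64 among Albert, Victor, Fiona, Tessa.
Albert is living and takes 1/64.
Victor is living and takes 1/64.
Fiona is living and takes 1/64.
Tessa is living and takes 1/64.
Nora is living and takes 1/16.
Beatrice is living and takes 1/4.

Albert 1/64; Beatrice 1/4; Charles 1/16; Fiona 1/64; George 1/16; Kenneth 1/16; Martin 1/16; Nora 1/16; Oliver 1/4; Samuel 1/16; Tessa 1/64; Victor 1/64; Winifred 1/16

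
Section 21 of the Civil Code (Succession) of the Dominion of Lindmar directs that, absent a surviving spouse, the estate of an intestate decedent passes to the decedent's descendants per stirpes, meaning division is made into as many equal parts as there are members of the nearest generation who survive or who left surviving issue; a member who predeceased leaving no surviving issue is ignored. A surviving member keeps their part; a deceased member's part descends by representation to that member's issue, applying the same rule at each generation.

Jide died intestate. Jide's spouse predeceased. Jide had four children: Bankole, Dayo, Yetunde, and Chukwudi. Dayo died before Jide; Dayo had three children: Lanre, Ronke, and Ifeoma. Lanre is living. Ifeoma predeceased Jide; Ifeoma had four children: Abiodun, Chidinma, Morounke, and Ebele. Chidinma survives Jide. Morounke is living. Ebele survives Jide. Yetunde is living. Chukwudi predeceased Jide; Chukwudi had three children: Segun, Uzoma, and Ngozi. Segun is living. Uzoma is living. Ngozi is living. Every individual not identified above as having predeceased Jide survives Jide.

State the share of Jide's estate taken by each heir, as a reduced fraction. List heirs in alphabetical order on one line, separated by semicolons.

There is no surviving spouse, so the entire estate passes to Jide's descendants per stirpes.
The estate is divided into 4 equal shares of 1/4 among Bankole, Dayo, Yetunde, Chukwudi.
Bankole is living and takes 1/4.
Dayo predeceased; the 1/4 allotted to Dayo's branch passes to Dayo's issue by representation.
The 1/4 is divided into 3 equal shares of 1/12 among Lanre, Ronke, Ifeoma.
Lanre is living and takes 1/12.
Ronke is living and takes 1/12.
Ifeoma predeceased; the 1/12 allotted to Ifeoma's branch passes to Ifeoma's issue by representation.
The 1/12 is divided into 4 equal shares of 1/48 among Abiodun, Chidinma, Morounke, Ebele.
Abiodun is living and takes 1/48.
Chidinma is living and takes 1/48.
Morounke is living and takes 1/48.
Ebele is living and takes 1/48.
Yetunde is living and takes 1/4.
Chukwudi predeceased; the 1/4 allotted to Chukwudi's branch passes to Chukwudi's issue by representation.
The 1/4 is divided into 3 equal shares of 1/12 among Segun, Uzoma, Ngozi.
Segun is living and takes 1/12.
Uzoma is living and takes 1/12.
Ngozi is living and takes 1/12.

Abiodun 1/48; Bankole 1/4; Chidinma 1/48; Ebele 1/48; Lanre 1/12; Morounke 1/48; Ngozi 1/12; Ronke 1/12; Segun 1/12; Uzoma 1/12; Yetunde 1/4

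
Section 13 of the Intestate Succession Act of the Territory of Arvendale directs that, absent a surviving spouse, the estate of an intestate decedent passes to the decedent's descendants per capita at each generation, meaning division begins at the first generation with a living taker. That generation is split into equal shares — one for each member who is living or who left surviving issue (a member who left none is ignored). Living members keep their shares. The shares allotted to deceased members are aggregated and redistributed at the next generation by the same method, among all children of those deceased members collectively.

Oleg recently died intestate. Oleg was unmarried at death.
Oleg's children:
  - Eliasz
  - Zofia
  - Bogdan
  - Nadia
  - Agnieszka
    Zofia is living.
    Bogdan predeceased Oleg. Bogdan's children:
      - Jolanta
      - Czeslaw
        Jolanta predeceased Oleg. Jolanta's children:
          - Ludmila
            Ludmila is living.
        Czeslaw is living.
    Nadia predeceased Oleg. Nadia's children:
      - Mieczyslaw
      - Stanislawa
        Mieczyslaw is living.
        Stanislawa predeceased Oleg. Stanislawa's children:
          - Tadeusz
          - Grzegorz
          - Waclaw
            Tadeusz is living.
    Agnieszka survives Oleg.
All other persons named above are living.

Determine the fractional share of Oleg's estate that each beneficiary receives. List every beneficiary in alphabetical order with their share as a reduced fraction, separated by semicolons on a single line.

Agnieszka 1/5; Czeslaw 1/10; Eliasz 1/5; Grzegorz 1/20; Ludmila 1/20; Mieczyslaw 1/10; Tadeusz 1/20; Waclaw 1/20; Zofia 1/5

There is no surviving spouse, so the entire estate passes to Oleg's descendants per capita at each generation.
At generation 1 (Eliasz, Zofia, Bogdan, Nadia, Agnieszka) there are 5 shares of (1)/5 = 1/5 each.
Living: Eliasz, Zofia, and Agnieszka — each takes 1/5.
Deceased: Bogdan and Nadia. Their combined 2/5 is pooled and carried to generation 2.
At generation 2 (Jolanta, Czeslaw, Mieczyslaw, Stanislawa) there are 4 shares of (2/5)/4 = 1/10 each.
Living: Czeslaw and Mieczyslaw — each takes 1/10.
Deceased: Jolanta and Stanislawa. Their combined 1/5 is pooled and carried to generation 3.
At generation 3 (Ludmila, Tadeusz, Grzegorz, Waclaw) there are 4 shares of (1/5)/4 = 1/20 each.
Living: Ludmila, Tadeusz, Grzegorz, and Waclaw — each takes 1/20.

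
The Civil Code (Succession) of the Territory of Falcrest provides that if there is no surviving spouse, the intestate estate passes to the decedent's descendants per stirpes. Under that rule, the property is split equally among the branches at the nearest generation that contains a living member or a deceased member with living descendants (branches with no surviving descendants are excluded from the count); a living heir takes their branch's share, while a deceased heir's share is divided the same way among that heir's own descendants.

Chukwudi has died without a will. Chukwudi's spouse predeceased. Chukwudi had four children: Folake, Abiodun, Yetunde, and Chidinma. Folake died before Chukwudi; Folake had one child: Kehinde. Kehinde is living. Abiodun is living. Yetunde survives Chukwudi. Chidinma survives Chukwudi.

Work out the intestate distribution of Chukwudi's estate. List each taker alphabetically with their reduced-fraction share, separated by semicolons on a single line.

Abiodun 1/4; Chidinma 1/4; Kehinde 1/4; Yetunde 1/4

There is no surviving spouse, so the entire estate passes to Chukwudi's descendants per stirpes.
The estate is divided into 4 equal shares of 1/4 among Folake, Abiodun, Yetunde, Chidinma.
Folake predeceased; the 1/4 allotted to Folake's branch passes to Folake's issue by representation.
Kehinde is the sole taker at this level and receives the full 1/4.
Abiodun is living and takes 1/4.
Yetunde is living and takes 1/4.
Chidinma is living and takes 1/4.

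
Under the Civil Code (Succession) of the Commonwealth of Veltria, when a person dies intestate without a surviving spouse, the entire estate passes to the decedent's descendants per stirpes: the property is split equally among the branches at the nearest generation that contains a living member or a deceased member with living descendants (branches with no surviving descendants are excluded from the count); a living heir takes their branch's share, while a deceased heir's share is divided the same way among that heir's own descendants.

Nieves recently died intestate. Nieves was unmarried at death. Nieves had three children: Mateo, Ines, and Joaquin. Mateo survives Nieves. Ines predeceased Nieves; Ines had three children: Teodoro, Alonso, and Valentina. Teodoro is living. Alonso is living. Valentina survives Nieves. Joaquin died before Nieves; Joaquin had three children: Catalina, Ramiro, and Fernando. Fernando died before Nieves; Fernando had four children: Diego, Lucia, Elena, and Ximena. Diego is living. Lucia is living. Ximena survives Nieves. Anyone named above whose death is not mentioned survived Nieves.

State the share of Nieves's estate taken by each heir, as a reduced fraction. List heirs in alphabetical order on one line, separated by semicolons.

Alonso 1/9; Catalina 1/9; Diego 1/36; Elena 1/36; Lucia 1/36; Mateo 1/3; Ramiro 1/9; Teodoro 1/9; Valentina 1/9; Ximena 1/36

There is no surviving spouse, so the entire estate passes to Nieves's descendants per stirpes.
The estate is divided into 3 equal shares of 1/3 among Mateo, Ines, Joaquin.
Mateo is living and takes 1/3.
Ines predeceased; the 1/3 allotted to Ines's branch passes to Ines's issue by representation.
The 1/3 is divided into 3 equal shares of 1/9 among Teodoro, Alonso, Valentina.
Teodoro is living and takes 1/9.
Alonso is living and takes 1/9.
Valentina is living and takes 1/9.
Joaquin predeceased; the 1/3 allotted to Joaquin's branch passes to Joaquin's issue by representation.
The 1/3 is divided into 3 equal shares of 1/9 among Catalina, Ramiro, Fernando.
Catalina is living and takes 1/9.
Ramiro is living and takes 1/9.
Fernando predeceased; the 1/9 allotted to Fernando's branch passes to Fernando's issue by representation.
The 1/9 is divided into 4 equal shares of 1/36 among Diego, Lucia, Elena, Ximena.
Diego is living and takes 1/36.
Lucia is living and takes 1/36.
Elena is living and takes 1/36.
Ximena is living and takes 1/36.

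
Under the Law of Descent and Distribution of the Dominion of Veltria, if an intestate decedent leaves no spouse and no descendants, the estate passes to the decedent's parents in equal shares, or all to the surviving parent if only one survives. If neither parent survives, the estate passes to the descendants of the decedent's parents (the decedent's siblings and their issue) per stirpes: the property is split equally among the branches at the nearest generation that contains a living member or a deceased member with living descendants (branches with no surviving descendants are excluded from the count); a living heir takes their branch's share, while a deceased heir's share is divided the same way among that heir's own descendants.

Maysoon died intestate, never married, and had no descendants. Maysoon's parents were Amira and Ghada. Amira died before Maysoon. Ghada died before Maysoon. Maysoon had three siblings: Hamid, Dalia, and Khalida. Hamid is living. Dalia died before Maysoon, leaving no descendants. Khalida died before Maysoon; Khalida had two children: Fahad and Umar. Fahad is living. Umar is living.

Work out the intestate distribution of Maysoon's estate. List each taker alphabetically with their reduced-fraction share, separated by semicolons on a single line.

Neither parent survives and there are no descendants, so the estate passes to Maysoon's siblings and their issue per stirpes.
Dalia left no surviving issue, so that branch lapses and is disregarded.
The estate is divided into 2 equal shares of 1/2 among Hamid, Khalida.
Hamid is living and takes 1/2.
Khalida predeceased; the 1/2 allotted to Khalida's branch passes to Khalida's issue by representation.
The 1/2 is divided into 2 equal shares of 1/4 among Fahad, Umar.
Fahad is living and takes 1/4.
Umar is living and takes 1/4.

Fahad 1/4; Hamid 1/2; Umar 1/4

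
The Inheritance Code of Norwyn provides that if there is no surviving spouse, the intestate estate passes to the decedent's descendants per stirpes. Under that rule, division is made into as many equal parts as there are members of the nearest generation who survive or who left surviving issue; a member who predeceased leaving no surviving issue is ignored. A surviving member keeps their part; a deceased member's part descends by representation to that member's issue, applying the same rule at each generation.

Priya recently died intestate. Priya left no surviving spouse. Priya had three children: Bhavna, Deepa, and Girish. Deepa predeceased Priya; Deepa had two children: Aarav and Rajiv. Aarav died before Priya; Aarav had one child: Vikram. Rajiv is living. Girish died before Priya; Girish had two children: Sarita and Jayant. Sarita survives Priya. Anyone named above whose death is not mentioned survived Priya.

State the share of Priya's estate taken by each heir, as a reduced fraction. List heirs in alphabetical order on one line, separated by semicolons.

There is no surviving spouse, so the entire estate passes to Priya's descendants per stirpes.
The estate is divided into 3 equal shares of 1/3 among Bhavna, Deepa, Girish.
Bhavna is living and takes 1/3.
Deepa predeceased; the 1/3 allotted to Deepa's branch passes to Deepa's issue by representation.
The 1/3 is divided into 2 equal shares of 1/6 among Aarav, Rajiv.
Aarav predeceased; the 1/6 allotted to Aarav's branch passes to Aarav's issue by representation.
Vikram is the sole taker at this level and receives the full 1/6.
Rajiv is living and takes 1/6.
Girish predeceased; the 1/3 allotted to Girish's branch passes to Girish's issue by representation.
The 1/3 is divided into 2 equal shares of 1/6 among Sarita, Jayant.
Sarita is living and takes 1/6.
Jayant is living and takes 1/6.

Bhavna 1/3; Jayant 1/6; Rajiv 1/6; Sarita 1/6; Vikram 1/6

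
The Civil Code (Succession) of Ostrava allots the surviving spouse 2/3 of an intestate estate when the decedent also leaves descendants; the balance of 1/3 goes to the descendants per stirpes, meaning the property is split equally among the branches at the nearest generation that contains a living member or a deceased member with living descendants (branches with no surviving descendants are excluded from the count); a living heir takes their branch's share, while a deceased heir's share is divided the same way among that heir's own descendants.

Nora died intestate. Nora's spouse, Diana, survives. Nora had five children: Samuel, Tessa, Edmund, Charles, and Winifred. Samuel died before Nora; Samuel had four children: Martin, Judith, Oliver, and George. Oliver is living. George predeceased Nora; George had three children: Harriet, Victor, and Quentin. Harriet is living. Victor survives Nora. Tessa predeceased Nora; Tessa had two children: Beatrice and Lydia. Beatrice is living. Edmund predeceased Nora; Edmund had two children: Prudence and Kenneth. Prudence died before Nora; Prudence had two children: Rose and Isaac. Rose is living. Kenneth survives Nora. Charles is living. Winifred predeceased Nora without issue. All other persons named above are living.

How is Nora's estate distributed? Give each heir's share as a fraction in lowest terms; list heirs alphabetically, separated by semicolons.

Diana, as surviving spouse, takes 2/3.
The remaining 1/3 passes to Nora's descendants per stirpes.
Winifred left no surviving issue, so that branch lapses and is disregarded.
The 1/3 is divided into 4 equal shares of 1/12 among Samuel, Tessa, Edmund, Charles.
Samuel predeceased; the 1/12 allotted to Samuel's branch passes to Samuel's issue by representation.
The 1/12 is divided into 4 equal shares of 1/48 among Martin, Judith, Oliver, George.
Martin is living and takes 1/48.
Judith is living and takes 1/48.
Oliver is living and takes 1/48.
George predeceased; the 1/48 allotted to George's branch passes to George's issue by representation.
The 1/48 is divided into 3 equal shares of 1/144 among Harriet, Victor, Quentin.
Harriet is living and takes 1/144.
Victor is living and takes 1/144.
Quentin is living and takes 1/144.
Tessa predeceased; the 1/12 allotted to Tessa's branch passes to Tessa's issue by representation.
The 1/12 is divided into 2 equal shares of 1/24 among Beatrice, Lydia.
Beatrice is living and takes 1/24.
Lydia is living and takes 1/24.
Edmund predeceased; the 1/12 allotted to Edmund's branch passes to Edmund's issue by representation.
The 1/12 is divided into 2 equal shares of 1/24 among Prudence, Kenneth.
Prudence predeceased; the 1/24 allotted to Prudence's branch passes to Prudence's issue by representation.
The 1/24 is divided into 2 equal shares of 1/48 among Rose, Isaac.
Rose is living and takes 1/48.
Isaac is living and takes 1/48.
Kenneth is living and takes 1/24.
Charles is living and takes 1/12.

Beatrice 1/24; Charles 1/12; Diana 2/3; Harriet 1/144; Isaac 1/48; Judith 1/48; Kenneth 1/24; Lydia 1/24; Martin 1/48; Oliver 1/48; Quentin 1/144; Rose 1/48; Victor 1/144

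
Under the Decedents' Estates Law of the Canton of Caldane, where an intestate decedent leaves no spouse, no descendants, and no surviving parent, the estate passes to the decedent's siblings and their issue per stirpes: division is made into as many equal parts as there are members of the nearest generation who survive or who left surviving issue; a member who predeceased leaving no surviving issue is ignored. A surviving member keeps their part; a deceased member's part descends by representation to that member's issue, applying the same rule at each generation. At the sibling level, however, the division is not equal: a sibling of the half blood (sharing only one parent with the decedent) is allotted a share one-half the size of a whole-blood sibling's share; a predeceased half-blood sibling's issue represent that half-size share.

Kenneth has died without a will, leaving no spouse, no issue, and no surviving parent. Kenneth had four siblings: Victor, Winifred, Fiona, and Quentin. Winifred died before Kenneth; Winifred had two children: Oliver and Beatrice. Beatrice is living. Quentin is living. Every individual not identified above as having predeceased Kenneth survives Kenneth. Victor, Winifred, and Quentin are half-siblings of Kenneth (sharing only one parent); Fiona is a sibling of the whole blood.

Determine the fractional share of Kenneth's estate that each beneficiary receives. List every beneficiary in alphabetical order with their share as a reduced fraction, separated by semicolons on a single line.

No spouse, descendants, or parent survives, so the estate passes to Kenneth's siblings per stirpes.
Half-blood siblings count for one-half the weight of whole-blood siblings at the initial division.
Dividing 1 in proportion to weights (total weight 5/2): Victor (weight 1/2) → 1/5; Winifred (weight 1/2) → 1/5; Fiona (weight 1) → 2/5; Quentin (weight 1/2) → 1/5.
Victor is living and takes 1/5.
Winifred predeceased; the 1/5 allotted to Winifred's branch passes to Winifred's issue by representation.
The 1/5 is divided into 2 equal shares of 1/10 among Oliver, Beatrice.
Oliver is living and takes 1/10.
Beatrice is living and takes 1/10.
Fiona is living and takes 2/5.
Quentin is living and takes 1/5.

Beatrice 1/10; Fiona 2/5; Oliver 1/10; Quentin 1/5; Victor 1/5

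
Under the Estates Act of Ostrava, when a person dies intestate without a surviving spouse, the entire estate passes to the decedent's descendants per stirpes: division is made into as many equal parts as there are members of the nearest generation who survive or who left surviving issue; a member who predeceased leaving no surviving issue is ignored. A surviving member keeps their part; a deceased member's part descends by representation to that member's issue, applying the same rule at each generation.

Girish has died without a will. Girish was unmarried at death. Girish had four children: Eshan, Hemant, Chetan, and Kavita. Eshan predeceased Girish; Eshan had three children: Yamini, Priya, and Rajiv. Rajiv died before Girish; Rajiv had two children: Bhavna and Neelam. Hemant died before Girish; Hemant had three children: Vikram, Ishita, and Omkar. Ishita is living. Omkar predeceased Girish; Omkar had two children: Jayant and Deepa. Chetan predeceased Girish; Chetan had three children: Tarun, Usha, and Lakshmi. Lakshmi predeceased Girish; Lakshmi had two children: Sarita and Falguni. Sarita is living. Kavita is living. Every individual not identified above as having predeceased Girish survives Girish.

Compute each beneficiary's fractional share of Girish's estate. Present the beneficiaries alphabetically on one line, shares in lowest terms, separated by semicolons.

Bhavna 1/24; Deepa 1/24; Falguni 1/24; Ishita 1/12; Jayant 1/24; Kavita 1/4; Neelam 1/24; Priya 1/12; Sarita 1/24; Tarun 1/12; Usha 1/12; Vikram 1/12; Yamini 1/12

There is no surviving spouse, so the entire estate passes to Girish's descendants per stirpes.
The estate is divided into 4 equal shares of 1/4 among Eshan, Hemant, Chetan, Kavita.
Eshan predeceased; the 1/4 allotted to Eshan's branch passes to Eshan's issue by representation.
The 1/4 is divided into 3 equal shares of 1/12 among Yamini, Priya, Rajiv.
Yamini is living and takes 1/12.
Priya is living and takes 1/12.
Rajiv predeceased; the 1/12 allotted to Rajiv's branch passes to Rajiv's issue by representation.
The 1/12 is divided into 2 equal shares of 1/24 among Bhavna, Neelam.
Bhavna is living and takes 1/24.
Neelam is living and takes 1/24.
Hemant predeceased; the 1/4 allotted to Hemant's branch passes to Hemant's issue by representation.
The 1/4 is divided into 3 equal shares of 1/12 among Vikram, Ishita, Omkar.
Vikram is living and takes 1/12.
Ishita is living and takes 1/12.
Omkar predeceased; the 1/12 allotted to Omkar's branch passes to Omkar's issue by representation.
The 1/12 is divided into 2 equal shares of 1/24 among Jayant, Deepa.
Jayant is living and takes 1/24.
Deepa is living and takes 1/24.
Chetan predeceased; the 1/4 allotted to Chetan's branch passes to Chetan's issue by representation.
The 1/4 is divided into 3 equal shares of 1/12 among Tarun, Usha, Lakshmi.
Tarun is living and takes 1/12.
Usha is living and takes 1/12.
Lakshmi predeceased; the 1/12 allotted to Lakshmi's branch passes to Lakshmi's issue by representation.
The 1/12 is divided into 2 equal shares of 1/24 among Sarita, Falguni.
Sarita is living and takes 1/24.
Falguni is living and takes 1/24.
Kavita is living and takes 1/4.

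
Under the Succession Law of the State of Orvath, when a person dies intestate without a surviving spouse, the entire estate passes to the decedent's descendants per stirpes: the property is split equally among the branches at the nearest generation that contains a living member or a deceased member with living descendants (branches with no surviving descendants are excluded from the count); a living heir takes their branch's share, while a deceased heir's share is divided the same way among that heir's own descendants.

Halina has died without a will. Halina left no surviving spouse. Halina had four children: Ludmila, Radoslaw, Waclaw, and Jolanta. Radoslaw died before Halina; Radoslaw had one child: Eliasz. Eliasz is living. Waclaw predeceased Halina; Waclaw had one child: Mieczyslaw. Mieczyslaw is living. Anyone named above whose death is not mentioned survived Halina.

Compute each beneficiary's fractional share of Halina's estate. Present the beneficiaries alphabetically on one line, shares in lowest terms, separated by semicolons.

Eliasz 1/4; Jolanta 1/4; Ludmila 1/4; Mieczyslaw 1/4

There is no surviving spouse, so the entire estate passes to Halina's descendants per stirpes.
The estate is divided into 4 equal shares of 1/4 among Ludmila, Radoslaw, Waclaw, Jolanta.
Ludmila is living and takes 1/4.
Radoslaw predeceased; the 1/4 allotted to Radoslaw's branch passes to Radoslaw's issue by representation.
Eliasz is the sole taker at this level and receives the full 1/4.
Waclaw predeceased; the 1/4 allotted to Waclaw's branch passes to Waclaw's issue by representation.
Mieczyslaw is the sole taker at this level and receives the full 1/4.
Jolanta is living and takes 1/4.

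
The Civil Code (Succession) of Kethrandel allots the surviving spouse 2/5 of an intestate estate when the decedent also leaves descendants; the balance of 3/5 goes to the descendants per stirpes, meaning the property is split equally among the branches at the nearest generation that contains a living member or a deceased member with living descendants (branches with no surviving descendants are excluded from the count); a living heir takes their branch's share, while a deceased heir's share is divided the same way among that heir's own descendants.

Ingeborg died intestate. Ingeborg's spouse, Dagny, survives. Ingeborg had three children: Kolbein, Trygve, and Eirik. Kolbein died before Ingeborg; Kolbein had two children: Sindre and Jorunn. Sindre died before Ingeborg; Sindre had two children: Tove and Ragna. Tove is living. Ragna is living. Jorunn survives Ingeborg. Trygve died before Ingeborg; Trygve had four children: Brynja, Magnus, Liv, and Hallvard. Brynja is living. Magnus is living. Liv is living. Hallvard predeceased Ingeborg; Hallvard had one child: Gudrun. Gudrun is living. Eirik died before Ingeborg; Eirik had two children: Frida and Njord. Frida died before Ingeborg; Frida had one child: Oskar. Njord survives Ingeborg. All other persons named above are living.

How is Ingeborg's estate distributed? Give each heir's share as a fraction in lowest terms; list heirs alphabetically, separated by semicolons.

Dagny, as surviving spouse, takes 2/5.
The remaining 3/5 passes to Ingeborg's descendants per stirpes.
The 3/5 is divided into 3 equal shares of 1/5 among Kolbein, Trygve, Eirik.
Kolbein predeceased; the 1/5 allotted to Kolbein's branch passes to Kolbein's issue by representation.
The 1/5 is divided into 2 equal shares of 1/10 among Sindre, Jorunn.
Sindre predeceased; the 1/10 allotted to Sindre's branch passes to Sindre's issue by representation.
The 1/10 is divided into 2 equal shares of 1/20 among Tove, Ragna.
Tove is living and takes 1/20.
Ragna is living and takes 1/20.
Jorunn is living and takes 1/10.
Trygve predeceased; the 1/5 allotted to Trygve's branch passes to Trygve's issue by representation.
The 1/5 is divided into 4 equal shares of 1/20 among Brynja, Magnus, Liv, Hallvard.
Brynja is living and takes 1/20.
Magnus is living and takes 1/20.
Liv is living and takes 1/20.
Hallvard predeceased; the 1/20 allotted to Hallvard's branch passes to Hallvard's issue by representation.
Gudrun is the sole taker at this level and receives the full 1/20.
Eirik predeceased; the 1/5 allotted to Eirik's branch passes to Eirik's issue by representation.
The 1/5 is divided into 2 equal shares of 1/10 among Frida, Njord.
Frida predeceased; the 1/10 allotted to Frida's branch passes to Frida's issue by representation.
Oskar is the sole taker at this level and receives the full 1/10.
Njord is living and takes 1/10.

Brynja 1/20; Dagny 2/5; Gudrun 1/20; Jorunn 1/10; Liv 1/20; Magnus 1/20; Njord 1/10; Oskar 1/10; Ragna 1/20; Tove 1/20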